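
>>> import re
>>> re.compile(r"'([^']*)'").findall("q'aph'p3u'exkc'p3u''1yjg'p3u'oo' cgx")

`findall` collects group 1 from each match (4 total).

['aph', 'exkc', '', 'p3u']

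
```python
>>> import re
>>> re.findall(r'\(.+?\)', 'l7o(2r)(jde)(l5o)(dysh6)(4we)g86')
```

A non-greedy quantifier consumes as few characters as it can — just enough that the remainder of the pattern still matches from where it stops; whatever follows it matches normally.
Matches: at [3:7] → '(2r)'; at [7:12] → '(jde)'; at [12:17] → '(l5o)'; at [17:24] → '(dysh6)'; at [24:29] → '(4we)'.
With no groups in the pattern, `findall` gives back each whole match — 5 here.

['(2r)', '(jde)', '(l5o)', '(dysh6)', '(4we)']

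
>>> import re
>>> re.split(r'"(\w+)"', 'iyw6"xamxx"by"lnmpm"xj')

Matches to split on: at [4:11] → '"xamxx"'; at [13:20] → '"lnmpm"'.
`re.split` interleaves the captured-group text with the surrounding fragments.

['iyw6', 'xamxx', 'by', 'lnmpm', 'xj']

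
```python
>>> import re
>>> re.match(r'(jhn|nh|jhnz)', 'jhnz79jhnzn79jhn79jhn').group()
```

'jhn'

Alternation isn't longest-match — the leftmost alternative that fits at this position is chosen.
With `match`, the pattern is implicitly anchored at the beginning.
The match spans [0:3] → 'jhn'.
Captured: group 1 = 'jhn'.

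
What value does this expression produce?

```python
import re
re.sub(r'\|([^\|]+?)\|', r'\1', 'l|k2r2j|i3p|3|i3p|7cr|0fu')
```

'lk2r2ji3p3i3p7cr0fu'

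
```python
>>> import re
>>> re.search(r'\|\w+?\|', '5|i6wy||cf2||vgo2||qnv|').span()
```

(1, 7)

`re.search` tries every starting position until one works.
The match spans [1:7] → '|i6wy|'.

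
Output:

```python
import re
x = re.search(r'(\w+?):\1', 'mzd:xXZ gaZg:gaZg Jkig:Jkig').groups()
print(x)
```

The match spans [8:17] → 'gaZg:gaZg'.
Captured: group 1 = 'gaZg'.

('gaZg',)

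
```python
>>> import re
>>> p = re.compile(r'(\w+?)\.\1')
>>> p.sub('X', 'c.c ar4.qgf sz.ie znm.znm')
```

'X ar4.qgf sz.ie X'

`\1` has to match the exact text group 1 already captured.
Matches: at [0:3] → 'c.c'; at [18:25] → 'znm.znm'.
Every occurrence is swapped for 'X'.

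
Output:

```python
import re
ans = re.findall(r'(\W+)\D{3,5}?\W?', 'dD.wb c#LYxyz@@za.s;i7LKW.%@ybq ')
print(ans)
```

['.', '#', '@@', '.%@']

The `?` after the quantifier makes it lazy — it takes as little as possible before letting the rest of the pattern try.
`findall` collects group 1 from each match (4 total).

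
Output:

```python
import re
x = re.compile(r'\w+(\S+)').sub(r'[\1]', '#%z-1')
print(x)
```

#%[-1]

Pattern: one or more of a word character; then one or more of a non-whitespace character (captured).
Matches: at [2:5] → 'z-1'.
Each match is replaced using the text its own group 1 captured.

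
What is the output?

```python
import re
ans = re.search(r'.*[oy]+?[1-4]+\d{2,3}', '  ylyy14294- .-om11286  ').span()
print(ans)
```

(0, 11)

The pattern matches zero or more of any character; then one or more of one of [oy] (lazy), then one or more of a character in [1-4], then 2 to 3 of a digit.
Unlike `match`, `search` isn't anchored — it looks for the pattern anywhere in the string.
The match spans [0:11] → '  ylyy14294'.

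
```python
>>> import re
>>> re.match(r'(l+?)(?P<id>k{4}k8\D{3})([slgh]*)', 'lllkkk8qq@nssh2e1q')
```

None

Pattern: one or more of a literal 'l' (lazy) (captured); then exactly 4 of a literal 'k', then the literal 'k8', then exactly 3 of a non-digit (captured as 'id'); then zero or more of one of [slgh] (captured).
With `match`, the pattern is implicitly anchored at the beginning.
Here the pattern fails at index 0, so the call returns None.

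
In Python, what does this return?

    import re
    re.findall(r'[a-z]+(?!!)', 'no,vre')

A negative assertion filters positions out without eating any characters.
Matches: at [0:2] → 'no'; at [3:6] → 'vre'.
No capturing groups, so `findall` returns the 2 full match strings.

['no', 'vre']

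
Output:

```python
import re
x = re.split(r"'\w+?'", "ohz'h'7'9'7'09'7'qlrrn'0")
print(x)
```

['ohz', '7', '7', '7', '0']

Matches to split on: at [3:6] → "'h'"; at [7:10] → "'9'"; at [11:15] → "'09'"; at [16:23] → "'qlrrn'".
The string is cut at each match, leaving 5 pieces.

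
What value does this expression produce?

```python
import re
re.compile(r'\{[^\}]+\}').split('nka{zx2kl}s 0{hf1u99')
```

`split` removes every match and returns the 2 fragments in between.

['nka', 's 0{hf1u99']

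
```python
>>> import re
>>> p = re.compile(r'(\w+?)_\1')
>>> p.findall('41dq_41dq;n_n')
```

After group 1 captures some text, `\1` only succeeds where that same text appears again.
One capturing group, so `findall` returns just the captured substring from each match — 2 in all.

['41dq', 'n']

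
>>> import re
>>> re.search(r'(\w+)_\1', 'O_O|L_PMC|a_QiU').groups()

('O',)

After group 1 captures some text, `\1` only succeeds where that same text appears again.
`search` walks the string left to right and returns the first match it finds.
The match spans [0:3] → 'O_O'.
Captured: group 1 = 'O'.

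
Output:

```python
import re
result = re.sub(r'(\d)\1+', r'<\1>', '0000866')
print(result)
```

After group 1 captures some text, `\1` only succeeds where that same text appears again.
Matches: at [0:4] → '0000'; at [5:7] → '66'.
`\1` in the replacement pulls in group 1's text for each match.

<0>8<6>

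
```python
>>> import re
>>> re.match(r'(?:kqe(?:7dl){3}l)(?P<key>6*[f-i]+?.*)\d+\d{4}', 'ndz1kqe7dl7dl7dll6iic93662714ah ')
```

The pattern matches the literal 'kqe', then the literal '7dl' repeated 3 times, then the literal 'l' (non-capturing group); then zero or more of a literal '6', then one or more of a character in [f-i] (lazy), then zero or more of any character (captured as 'key'); then one or more of a digit; then exactly 4 of a digit.
`re.match` won't scan ahead — the pattern has to work from the very first character.
Here the pattern fails at index 0, so the call returns None.

None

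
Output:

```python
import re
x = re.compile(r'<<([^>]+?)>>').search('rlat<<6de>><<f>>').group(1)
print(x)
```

6de

Unlike `match`, `search` isn't anchored — it looks for the pattern anywhere in the string.
The match spans [4:11] → '<<6de>>'.
Captured: group 1 = '6de'.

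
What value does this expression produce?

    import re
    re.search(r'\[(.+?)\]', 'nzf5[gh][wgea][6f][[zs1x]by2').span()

With the lazy modifier that quantifier settles for the fewest repetitions that let the rest of the pattern succeed (the atoms after it are unaffected and can still be greedy).
Unlike `match`, `search` isn't anchored — it looks for the pattern anywhere in the string.
The match spans [4:8] → '[gh]'.
Captured: group 1 = 'gh'.

(4, 8)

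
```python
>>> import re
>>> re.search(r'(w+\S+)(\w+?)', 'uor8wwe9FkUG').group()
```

The pattern matches one or more of the literal 'w', then one or more of a non-whitespace character (captured); then one or more of a word character (lazy) (captured).
`search` walks the string left to right and returns the first match it finds.
The match spans [4:12] → 'wwe9FkUG'.
Captured: group 1 = 'wwe9FkU', group 2 = 'G'.

'wwe9FkUG'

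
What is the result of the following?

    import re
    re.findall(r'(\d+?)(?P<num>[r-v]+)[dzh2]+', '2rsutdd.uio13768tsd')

[('2', 'rsut'), ('13768', 'ts')]

Pattern: one or more of a digit (lazy) (captured); then one or more of a character in [r-v] (captured as 'num'); then one or more of one of [dzh2].
Matches: at [0:7] match '2rsutdd', groups = ('2', 'rsut'); at [11:19] match '13768tsd', groups = ('13768', 'ts').
With 2 capturing groups, `findall` returns a 2-tuple per match.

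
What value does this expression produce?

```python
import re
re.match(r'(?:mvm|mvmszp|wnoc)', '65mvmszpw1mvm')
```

None

`re.match` only tries the pattern at the start of the string.
Here the pattern fails at index 0, so the call returns None.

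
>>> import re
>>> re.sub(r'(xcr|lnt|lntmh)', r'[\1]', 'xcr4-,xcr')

'[xcr]4-,[xcr]'

Matches: at [0:3] → 'xcr'; at [6:9] → 'xcr'.
The replacement refers to a captured group, so each match is rewritten using its own captured text.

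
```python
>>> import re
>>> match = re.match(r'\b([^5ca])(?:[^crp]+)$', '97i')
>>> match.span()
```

The pattern matches a word boundary (`\b`, zero-width); then any character except [5ca] (captured); then one or more of any character except [crp] (non-capturing group); then anchored at the end.
`match` is anchored at position 0; if the pattern doesn't fit there, it returns None.
The match spans [0:3] → '97i'.
Captured: group 1 = '9'.

(0, 3)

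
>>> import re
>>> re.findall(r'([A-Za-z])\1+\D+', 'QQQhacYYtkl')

A backreference is literal: `\1` must see the identical characters the first group matched.
Matches: at [0:11] match 'QQQhacYYtkl', group 1 = 'Q'.
Because there's exactly one group, `findall` drops the full match and keeps group 1 from the one hit.

['Q']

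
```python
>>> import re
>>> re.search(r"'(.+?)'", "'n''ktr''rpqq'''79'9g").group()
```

Because the quantifier is non-greedy, it stops expanding at the earliest point where the rest of the pattern can succeed.
Unlike `match`, `search` isn't anchored — it looks for the pattern anywhere in the string.
The match spans [0:3] → "'n'".
Captured: group 1 = 'n'.

"'n'"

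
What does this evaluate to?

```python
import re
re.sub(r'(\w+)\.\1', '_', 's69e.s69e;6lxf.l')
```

The backreference `\1` re-matches whatever the first group consumed, character for character.
`sub` substitutes '_' at each match site.

'_;6lxf.l'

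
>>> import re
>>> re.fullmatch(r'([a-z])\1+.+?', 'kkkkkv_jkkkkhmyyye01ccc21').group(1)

'k'

`\1` has to match the exact text group 1 already captured.
`fullmatch` succeeds only if the pattern covers the string from start to end.
The match spans [0:25] → 'kkkkkv_jkkkkhmyyye01ccc21'.
Captured: group 1 = 'k'.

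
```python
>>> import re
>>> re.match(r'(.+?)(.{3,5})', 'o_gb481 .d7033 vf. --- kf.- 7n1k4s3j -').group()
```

'o_gb48'

`re.match` won't scan ahead — the pattern has to work from the very first character.
The match spans [0:6] → 'o_gb48'.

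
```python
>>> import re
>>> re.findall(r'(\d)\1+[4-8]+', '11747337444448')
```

['1', '3']

The backreference `\1` re-matches whatever the first group consumed, character for character.
One capturing group, so `findall` returns just the captured substring from each match — 2 in all.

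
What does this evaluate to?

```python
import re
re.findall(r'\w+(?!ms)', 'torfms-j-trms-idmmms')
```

['torfms', 'j', 'trms', 'idmmms']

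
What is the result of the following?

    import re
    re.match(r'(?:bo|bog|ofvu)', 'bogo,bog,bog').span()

The regex engine tests alternatives in the order written; an earlier branch that matches wins even if a later one would match more.
`re.match` only tries the pattern at the start of the string.
The match spans [0:2] → 'bo'.

(0, 2)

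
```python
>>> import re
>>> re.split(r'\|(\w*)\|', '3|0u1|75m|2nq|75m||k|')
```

['3', '0u1', '75m', '2nq', '75m', '', 'k|']

Matches to split on: at [1:6] → '|0u1|'; at [9:14] → '|2nq|'; at [17:19] → '||'.
Because the pattern has a capturing group, `split` also inserts each captured text between the pieces.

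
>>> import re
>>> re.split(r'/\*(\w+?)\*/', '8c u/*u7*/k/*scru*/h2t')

Matches to split on: at [4:10] → '/*u7*/'; at [11:19] → '/*scru*/'.
Because the pattern has a capturing group, `split` also inserts each captured text between the pieces.

['8c u', 'u7', 'k', 'scru', 'h2t']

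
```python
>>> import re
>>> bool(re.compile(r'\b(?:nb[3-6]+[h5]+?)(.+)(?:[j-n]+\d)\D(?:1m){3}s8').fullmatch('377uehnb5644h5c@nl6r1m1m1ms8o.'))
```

False

Pattern: a word boundary (`\b`, zero-width); then the literal 'nb', then one or more of a character in [3-6], then one or more of one of [h5] (lazy) (non-capturing group); then one or more of any character (captured); then one or more of a character in [j-n], then a digit (non-capturing group); then a non-digit, then the literal '1m' repeated 3 times, then the literal 's8'.
`re.fullmatch` requires the pattern to consume the entire string.
Here the string isn't matched end-to-end, so the call returns None, and `bool(None)` is False.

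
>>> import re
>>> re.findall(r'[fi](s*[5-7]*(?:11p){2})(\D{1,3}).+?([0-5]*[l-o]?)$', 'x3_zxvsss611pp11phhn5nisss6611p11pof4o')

[('sss6611p11p', 'of', 'o')]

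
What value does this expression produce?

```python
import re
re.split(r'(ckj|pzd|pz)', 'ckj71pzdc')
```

Alternation isn't longest-match — the leftmost alternative that fits at this position is chosen.
Matches to split on: at [0:3] → 'ckj'; at [5:8] → 'pzd'.
The group in the pattern means `split` returns the separators' captures alongside the pieces.

['', 'ckj', '71', 'pzd', 'c']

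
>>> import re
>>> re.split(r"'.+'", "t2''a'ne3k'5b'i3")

['t2', 'i3']

Matches to split on: at [2:14] → "''a'ne3k'5b'".
Each match becomes a cut point; 2 segments remain.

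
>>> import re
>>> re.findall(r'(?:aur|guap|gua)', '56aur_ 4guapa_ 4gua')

['aur', 'guap', 'gua']

`|` is ordered: at each position the engine commits to the first alternative that works.
With no groups in the pattern, `findall` gives back each whole match — 3 here.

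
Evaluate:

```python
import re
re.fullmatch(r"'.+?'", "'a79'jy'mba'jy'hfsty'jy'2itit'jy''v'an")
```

None

`re.fullmatch` requires the pattern to consume the entire string.
Here there's no way to consume every character, so the call returns None.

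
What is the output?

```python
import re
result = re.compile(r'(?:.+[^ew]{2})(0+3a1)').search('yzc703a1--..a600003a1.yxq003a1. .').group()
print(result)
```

The pattern matches one or more of any character, then exactly 2 of any character except [ew] (non-capturing group); then one or more of a literal '0', then the literal '3a1' (captured).
Unlike `match`, `search` isn't anchored — it looks for the pattern anywhere in the string.
The match spans [0:30] → 'yzc703a1--..a600003a1.yxq003a1'.
Captured: group 1 = '03a1'.

yzc703a1--..a600003a1.yxq003a1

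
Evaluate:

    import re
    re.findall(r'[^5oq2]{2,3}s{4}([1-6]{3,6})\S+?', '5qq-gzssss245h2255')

The pattern matches 2 to 3 of any character except [5oq2], then exactly 4 of the literal 's'; then 3 to 6 of a character in [1-6] (captured); then one or more of a non-whitespace character (lazy).
Matches: at [3:14] match '-gzssss245h', group 1 = '245'.
One capturing group, so `findall` returns just the captured substring from the one match — 1 in all.

['245']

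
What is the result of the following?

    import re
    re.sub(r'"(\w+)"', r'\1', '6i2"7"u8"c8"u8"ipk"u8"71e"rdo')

Each match is replaced using the text its own group 1 captured.

'6i27u8c8u8ipku871erdo'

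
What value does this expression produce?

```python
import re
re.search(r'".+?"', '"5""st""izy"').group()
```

Lazy quantifiers expand one character at a time until the remainder of the pattern can match.
`re.search` tries every starting position until one works.
The match spans [0:3] → '"5"'.

'"5"'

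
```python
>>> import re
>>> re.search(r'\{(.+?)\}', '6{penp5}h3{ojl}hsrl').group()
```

A `+?`/`*?`/`{m,n}?` starts at its minimum and grows only as far as needed for what follows to match.
The match spans [1:8] → '{penp5}'.

'{penp5}'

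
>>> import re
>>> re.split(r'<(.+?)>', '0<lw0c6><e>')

['0', 'lw0c6', '', 'e', '']

Because the quantifier is non-greedy, it stops expanding at the earliest point where the rest of the pattern can succeed.
Matches to split on: at [1:8] → '<lw0c6>'; at [8:11] → '<e>'.
`re.split` interleaves the captured-group text with the surrounding fragments.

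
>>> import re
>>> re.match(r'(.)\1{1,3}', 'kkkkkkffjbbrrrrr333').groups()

`\1` has to match the exact text group 1 already captured.
`re.match` won't scan ahead — the pattern has to work from the very first character.
The match spans [0:4] → 'kkkk'.
Captured: group 1 = 'k'.

('k',)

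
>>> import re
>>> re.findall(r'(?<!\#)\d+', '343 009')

['343', '009']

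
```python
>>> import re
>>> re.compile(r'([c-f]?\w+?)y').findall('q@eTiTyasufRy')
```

This matches optionally a character in [c-f], then one or more of a word character (lazy) (captured); then a literal 'y'.
The `?` after the quantifier makes it lazy — it takes as little as possible before letting the rest of the pattern try.
Matches: at [2:7] match 'eTiTy', group 1 = 'eTiT'; at [7:13] match 'asufRy', group 1 = 'asufR'.
Because there's exactly one group, `findall` drops the full match and keeps group 1 from each hit.

['eTiT', 'asufR']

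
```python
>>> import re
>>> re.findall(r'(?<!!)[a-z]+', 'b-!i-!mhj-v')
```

The negative lookaround is zero-width — it rules out positions where the adjacent text would match, without consuming anything.
No capturing groups, so `findall` returns the 3 full match strings.

['b', 'hj', 'v']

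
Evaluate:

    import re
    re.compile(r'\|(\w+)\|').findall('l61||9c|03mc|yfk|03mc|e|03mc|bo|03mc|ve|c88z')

Walking the string: at [4:8] match '|9c|', group 1 = '9c'; at [12:17] match '|yfk|', group 1 = 'yfk'; at [21:24] match '|e|', group 1 = 'e'; at [28:32] match '|bo|', group 1 = 'bo'; at [36:40] match '|ve|', group 1 = 've'.
`findall` collects group 1 from each match (5 total).

['9c', 'yfk', 'e', 'bo', 've']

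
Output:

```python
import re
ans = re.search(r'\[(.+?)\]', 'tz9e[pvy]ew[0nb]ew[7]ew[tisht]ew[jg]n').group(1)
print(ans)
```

pvy

The match spans [4:9] → '[pvy]'.
Captured: group 1 = 'pvy'.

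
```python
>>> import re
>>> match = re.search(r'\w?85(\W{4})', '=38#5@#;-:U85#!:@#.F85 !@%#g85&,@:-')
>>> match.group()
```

'U85#!:@'

The match spans [10:17] → 'U85#!:@'.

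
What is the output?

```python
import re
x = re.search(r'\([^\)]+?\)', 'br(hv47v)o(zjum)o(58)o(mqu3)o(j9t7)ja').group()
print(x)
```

(hv47v)

The match spans [2:9] → '(hv47v)'.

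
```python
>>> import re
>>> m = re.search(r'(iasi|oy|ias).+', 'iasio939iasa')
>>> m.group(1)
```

'iasi'

Alternation tries branches left to right and keeps the first one that lets the overall match succeed at that position.
`search` walks the string left to right and returns the first match it finds.
The match spans [0:12] → 'iasio939iasa'.
Captured: group 1 = 'iasi'.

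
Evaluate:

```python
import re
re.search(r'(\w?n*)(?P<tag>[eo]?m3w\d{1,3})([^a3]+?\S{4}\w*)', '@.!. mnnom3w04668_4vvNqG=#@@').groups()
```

The pattern matches optionally a word character, then zero or more of a literal 'n' (captured); then optionally one of [eo], then the literal 'm3w', then 1 to 3 of a digit (captured as 'tag'); then one or more of any character except [a3] (lazy), then exactly 4 of a non-whitespace character, then zero or more of a word character (captured).
The `?` after the quantifier makes it lazy — it takes as little as possible before letting the rest of the pattern try.
`search` walks the string left to right and returns the first match it finds.
The match spans [5:24] → 'mnnom3w04668_4vvNqG'.
Captured: group 1 = 'mnn', group 2 = 'om3w046', group 3 = '68_4vvNqG'.

('mnn', 'om3w046', '68_4vvNqG')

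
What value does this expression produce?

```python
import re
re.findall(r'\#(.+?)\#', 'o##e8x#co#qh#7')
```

['#e8x', 'qh']

With the lazy modifier that quantifier settles for the fewest repetitions that let the rest of the pattern succeed (the atoms after it are unaffected and can still be greedy).
One capturing group, so `findall` returns just the captured substring from each match — 2 in all.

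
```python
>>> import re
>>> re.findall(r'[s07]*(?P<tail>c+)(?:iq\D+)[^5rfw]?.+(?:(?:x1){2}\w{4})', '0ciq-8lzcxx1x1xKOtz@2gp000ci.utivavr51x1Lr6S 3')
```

['c']

This matches zero or more of one of [s07]; then one or more of a literal 'c' (captured as 'tail'); then the literal 'iq', then one or more of a non-digit (non-capturing group); then optionally any character except [5rfw]; then one or more of any character; then the literal 'x1' repeated 2 times, then exactly 4 of a word character (non-capturing group).
`findall` collects group 1 from the one match (1 total).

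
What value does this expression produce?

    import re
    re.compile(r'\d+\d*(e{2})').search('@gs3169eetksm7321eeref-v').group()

The match spans [3:9] → '3169ee'.

'3169ee'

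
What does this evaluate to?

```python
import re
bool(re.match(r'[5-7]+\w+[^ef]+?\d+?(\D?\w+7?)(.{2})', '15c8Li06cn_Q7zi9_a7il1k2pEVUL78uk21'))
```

False

This matches one or more of a character in [5-7]; then one or more of a word character; then one or more of any character except [ef] (lazy), then one or more of a digit (lazy); then optionally a non-digit, then one or more of a word character, then optionally the literal '7' (captured); then exactly 2 of any character (captured).
`re.match` won't scan ahead — the pattern has to work from the very first character.
Here the pattern fails at index 0, so the call returns None, and `bool(None)` is False.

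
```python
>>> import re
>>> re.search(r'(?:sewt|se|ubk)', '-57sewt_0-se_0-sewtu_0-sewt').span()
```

(3, 7)

Alternation tries branches left to right and keeps the first one that lets the overall match succeed at that position.
`re.search` tries every starting position until one works.
The match spans [3:7] → 'sewt'.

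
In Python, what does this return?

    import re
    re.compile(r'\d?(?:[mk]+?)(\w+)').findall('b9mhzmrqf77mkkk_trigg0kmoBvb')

['hzmrqf77mkkk_trigg0kmoBvb']

The pattern matches optionally a digit; then one or more of one of [mk] (lazy) (non-capturing group); then one or more of a word character (captured).
Walking the string: at [1:28] match '9mhzmrqf77mkkk_trigg0kmoBvb', group 1 = 'hzmrqf77mkkk_trigg0kmoBvb'.
Because there's exactly one group, `findall` drops the full match and keeps group 1 from the one hit.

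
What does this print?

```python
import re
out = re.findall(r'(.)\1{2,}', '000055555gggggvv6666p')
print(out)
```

The backreference `\1` re-matches whatever the first group consumed, character for character.
With a single group, `findall` returns only what that group captured — 4 items.

['0', '5', 'g', '6']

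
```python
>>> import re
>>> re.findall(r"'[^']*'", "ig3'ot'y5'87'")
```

Since nothing is captured, `findall` lists the 2 matched substrings directly.

["'ot'", "'87'"]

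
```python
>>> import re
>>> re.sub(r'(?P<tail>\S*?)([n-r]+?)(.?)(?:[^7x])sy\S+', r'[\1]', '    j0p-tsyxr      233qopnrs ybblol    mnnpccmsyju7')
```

'    [j0]      233qopnrs ybblol    mnnpccmsyju7'

Pattern: zero or more of a non-whitespace character (lazy) (captured as 'tail'); then one or more of a character in [n-r] (lazy) (captured); then optionally any character (captured); then any character except [7x] (non-capturing group); then the literal 'sy', then one or more of a non-whitespace character.
Matches: at [4:13] → 'j0p-tsyxr'.
Each match is replaced using the text its own group 1 captured.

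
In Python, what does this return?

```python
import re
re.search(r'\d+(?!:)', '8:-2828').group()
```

A negative assertion filters positions out without eating any characters.
Unlike `match`, `search` isn't anchored — it looks for the pattern anywhere in the string.
The match spans [3:7] → '2828'.

'2828'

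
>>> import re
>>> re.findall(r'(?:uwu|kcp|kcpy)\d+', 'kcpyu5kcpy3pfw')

['kcpy3']

Scanning left to right: at [6:11] → 'kcpy3'.
With no groups in the pattern, `findall` gives back each whole match — 1 here.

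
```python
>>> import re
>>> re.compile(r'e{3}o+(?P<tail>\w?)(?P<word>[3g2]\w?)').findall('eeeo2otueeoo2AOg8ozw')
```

The pattern matches exactly 3 of the literal 'e', then one or more of the literal 'o'; then optionally a word character (captured as 'tail'); then one of [3g2], then optionally a word character (captured as 'word').
Scanning left to right: at [0:6] match 'eeeo2o', groups = ('', '2o').
2 groups means the one result is a tuple of 2 captured strings — 1 here.

[('', '2o')]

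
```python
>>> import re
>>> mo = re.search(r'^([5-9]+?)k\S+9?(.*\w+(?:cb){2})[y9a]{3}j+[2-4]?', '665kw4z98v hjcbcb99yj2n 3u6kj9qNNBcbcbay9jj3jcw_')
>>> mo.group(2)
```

The match spans [0:44] → '665kw4z98v hjcbcb99yj2n 3u6kj9qNNBcbcbay9jj3'.
Captured: group 1 = '665', group 2 = ' hjcbcb99yj2n 3u6kj9qNNBcbcb'.

' hjcbcb99yj2n 3u6kj9qNNBcbcb'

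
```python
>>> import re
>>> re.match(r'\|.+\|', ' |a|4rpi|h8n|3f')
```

None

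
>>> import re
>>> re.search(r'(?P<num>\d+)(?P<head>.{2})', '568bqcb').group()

This matches one or more of a digit (captured as 'num'); then exactly 2 of any character (captured as 'head').
`search` walks the string left to right and returns the first match it finds.
The match spans [0:5] → '568bq'.
Captured: group 1 = '568', group 2 = 'bq'.

'568bq'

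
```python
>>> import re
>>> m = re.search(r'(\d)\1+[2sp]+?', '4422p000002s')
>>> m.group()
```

A backreference is literal: `\1` must see the identical characters the first group matched.
`re.search` tries every starting position until one works.
The match spans [0:3] → '442'.
Captured: group 1 = '4'.

'442'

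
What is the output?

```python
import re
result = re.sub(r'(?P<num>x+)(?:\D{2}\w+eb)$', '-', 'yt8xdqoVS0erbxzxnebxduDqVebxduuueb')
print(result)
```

yt8-

The pattern matches one or more of a literal 'x' (captured as 'num'); then exactly 2 of a non-digit, then one or more of a word character, then the literal 'eb' (non-capturing group); then anchored at the end.
Matches: at [3:34] → 'xdqoVS0erbxzxnebxduDqVebxduuueb'.
Each match is replaced by '-'.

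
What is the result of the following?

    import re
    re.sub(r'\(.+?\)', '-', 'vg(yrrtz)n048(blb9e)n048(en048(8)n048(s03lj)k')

'vg-n048-n048-n048-k'

With the lazy modifier that quantifier settles for the fewest repetitions that let the rest of the pattern succeed (the atoms after it are unaffected and can still be greedy).
Matches: at [2:9] → '(yrrtz)'; at [13:20] → '(blb9e)'; at [24:33] → '(en048(8)'; at [37:44] → '(s03lj)'.
Each match is replaced by '-'.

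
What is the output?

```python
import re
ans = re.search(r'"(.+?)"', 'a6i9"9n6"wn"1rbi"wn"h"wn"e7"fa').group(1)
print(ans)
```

9n6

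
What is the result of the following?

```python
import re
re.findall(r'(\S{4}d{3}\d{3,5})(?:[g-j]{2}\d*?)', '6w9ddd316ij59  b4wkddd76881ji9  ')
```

['b4wkddd76881']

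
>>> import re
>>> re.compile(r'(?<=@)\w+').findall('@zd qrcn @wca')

['zd', 'wca']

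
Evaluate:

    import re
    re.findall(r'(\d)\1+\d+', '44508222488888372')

`\1` has to match the exact text group 1 already captured.
Because there's exactly one group, `findall` drops the full match and keeps group 1 from the one hit.

['4']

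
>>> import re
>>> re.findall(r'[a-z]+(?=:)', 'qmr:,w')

The positive lookaround only admits positions where the adjacent text matches; those characters stay outside the span.
Since nothing is captured, `findall` lists the 1 matched substring directly.

['qmr']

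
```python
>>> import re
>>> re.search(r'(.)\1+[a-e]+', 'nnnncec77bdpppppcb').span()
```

(0, 7)

After group 1 captures some text, `\1` only succeeds where that same text appears again.
Unlike `match`, `search` isn't anchored — it looks for the pattern anywhere in the string.
The match spans [0:7] → 'nnnncec'.
Captured: group 1 = 'n'.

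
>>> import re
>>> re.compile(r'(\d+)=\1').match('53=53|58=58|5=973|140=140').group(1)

The match spans [0:5] → '53=53'.
Captured: group 1 = '53'.

'53'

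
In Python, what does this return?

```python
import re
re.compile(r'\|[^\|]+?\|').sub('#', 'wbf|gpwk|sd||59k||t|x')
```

'wbf#sd|##x'

Matches: at [3:9] → '|gpwk|'; at [12:17] → '|59k|'; at [17:20] → '|t|'.
Every occurrence is swapped for '#'.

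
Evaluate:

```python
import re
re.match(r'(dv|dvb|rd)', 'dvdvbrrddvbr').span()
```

(0, 2)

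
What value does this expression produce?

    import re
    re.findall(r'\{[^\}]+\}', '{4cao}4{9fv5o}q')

Matches: at [0:6] → '{4cao}'; at [7:14] → '{9fv5o}'.
`findall` yields the raw match text (2 of them) because the pattern has no groups.

['{4cao}', '{9fv5o}']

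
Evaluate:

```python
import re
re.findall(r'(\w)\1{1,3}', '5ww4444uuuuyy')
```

`\1` is not a pattern — it's the concrete string captured by group 1, re-applied verbatim.
Scanning left to right: at [1:3] match 'ww', group 1 = 'w'; at [3:7] match '4444', group 1 = '4'; at [7:11] match 'uuuu', group 1 = 'u'; at [11:13] match 'yy', group 1 = 'y'.
`findall` collects group 1 from each match (4 total).

['w', '4', 'u', 'y']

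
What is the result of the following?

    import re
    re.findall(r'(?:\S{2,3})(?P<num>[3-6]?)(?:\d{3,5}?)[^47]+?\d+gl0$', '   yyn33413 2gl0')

With a single group, `findall` returns only what that group captured — 1 item.

['3']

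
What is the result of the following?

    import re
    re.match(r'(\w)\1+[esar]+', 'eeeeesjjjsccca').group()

'eeeees'

`\1` has to match the exact text group 1 already captured.
With `match`, the pattern is implicitly anchored at the beginning.
The match spans [0:6] → 'eeeees'.
Captured: group 1 = 'e'.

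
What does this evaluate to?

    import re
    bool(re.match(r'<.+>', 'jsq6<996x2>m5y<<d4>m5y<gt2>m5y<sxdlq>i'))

False

`re.match` won't scan ahead — the pattern has to work from the very first character.
Here the string doesn't start with a match, so the call returns None, and `bool(None)` is False.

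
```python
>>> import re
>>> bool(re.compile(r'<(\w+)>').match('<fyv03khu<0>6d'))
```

`re.match` only tries the pattern at the start of the string.
Here the string doesn't start with a match, so the call returns None, and `bool(None)` is False.

False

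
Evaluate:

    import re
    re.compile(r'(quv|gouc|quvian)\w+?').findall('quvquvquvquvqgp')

Scanning left to right: at [0:4] match 'quvq', group 1 = 'quv'; at [6:10] match 'quvq', group 1 = 'quv'.
One capturing group, so `findall` returns just the captured substring from each match — 2 in all.

['quv', 'quv']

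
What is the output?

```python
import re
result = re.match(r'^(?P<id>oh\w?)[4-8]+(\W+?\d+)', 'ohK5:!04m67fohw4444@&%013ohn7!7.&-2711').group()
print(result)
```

`re.match` won't scan ahead — the pattern has to work from the very first character.
The match spans [0:8] → 'ohK5:!04'.

ohK5:!04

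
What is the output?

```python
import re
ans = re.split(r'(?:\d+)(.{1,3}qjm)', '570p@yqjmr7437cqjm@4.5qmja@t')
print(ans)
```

This matches one or more of a digit (non-capturing group); then 1 to 3 of any character, then the literal 'qjm' (captured).
`re.split` interleaves the captured-group text with the surrounding fragments.

['', 'p@yqjm', 'r', 'cqjm', '@4.5qmja@t']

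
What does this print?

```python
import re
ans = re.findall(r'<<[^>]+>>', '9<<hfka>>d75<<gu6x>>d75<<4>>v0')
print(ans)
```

['<<hfka>>', '<<gu6x>>', '<<4>>']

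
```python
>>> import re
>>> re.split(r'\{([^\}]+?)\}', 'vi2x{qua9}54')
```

Matches to split on: at [4:10] → '{qua9}'.
With a capturing group present, the delimiter's captured portion is kept in the result list.

['vi2x', 'qua9', '54']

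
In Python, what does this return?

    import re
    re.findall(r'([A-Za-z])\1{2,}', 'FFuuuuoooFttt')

The backreference `\1` re-matches whatever the first group consumed, character for character.
With a single group, `findall` returns only what that group captured — 3 items.

['u', 'o', 't']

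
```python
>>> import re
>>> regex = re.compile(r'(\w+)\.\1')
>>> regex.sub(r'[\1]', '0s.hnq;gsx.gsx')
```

'0s.hnq;[gsx]'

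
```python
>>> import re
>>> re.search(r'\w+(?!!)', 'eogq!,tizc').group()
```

'eog'

The negative lookahead/lookbehind blocks any match where the forbidden context is present.
The match spans [0:3] → 'eog'.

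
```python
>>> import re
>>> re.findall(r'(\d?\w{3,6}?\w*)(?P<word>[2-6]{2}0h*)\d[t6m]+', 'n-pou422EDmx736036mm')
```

[('pou422EDmx7', '360')]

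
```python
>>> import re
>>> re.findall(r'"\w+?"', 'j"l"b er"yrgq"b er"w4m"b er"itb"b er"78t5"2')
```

['"l"', '"yrgq"', '"w4m"', '"itb"', '"78t5"']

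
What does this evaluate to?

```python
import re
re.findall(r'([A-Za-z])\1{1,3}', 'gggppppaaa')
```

['g', 'p', 'a']

`\1` has to match the exact text group 1 already captured.
Matches: at [0:3] match 'ggg', group 1 = 'g'; at [3:7] match 'pppp', group 1 = 'p'; at [7:10] match 'aaa', group 1 = 'a'.
`findall` collects group 1 from each match (3 total).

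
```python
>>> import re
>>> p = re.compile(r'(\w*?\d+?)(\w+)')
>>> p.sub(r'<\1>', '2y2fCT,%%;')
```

Pattern: zero or more of a word character (lazy), then one or more of a digit (lazy) (captured); then one or more of a word character (captured).
A non-greedy quantifier consumes as few characters as it can — just enough that the remainder of the pattern still matches from where it stops; whatever follows it matches normally.
Matches: at [0:6] → '2y2fCT'.
The replacement refers to a captured group, so each match is rewritten using its own captured text.

'<2>,%%;'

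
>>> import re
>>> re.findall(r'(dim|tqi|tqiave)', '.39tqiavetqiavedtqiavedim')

['tqi', 'tqi', 'tqi', 'dim']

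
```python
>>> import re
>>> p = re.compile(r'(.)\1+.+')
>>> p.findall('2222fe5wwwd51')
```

The backreference `\1` re-matches whatever the first group consumed, character for character.
Matches: at [0:13] match '2222fe5wwwd51', group 1 = '2'.
With a single group, `findall` returns only what that group captured — 1 item.

['2']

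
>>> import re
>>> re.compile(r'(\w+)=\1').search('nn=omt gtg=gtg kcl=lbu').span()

(7, 14)

`\1` is not a pattern — it's the concrete string captured by group 1, re-applied verbatim.
The match spans [7:14] → 'gtg=gtg'.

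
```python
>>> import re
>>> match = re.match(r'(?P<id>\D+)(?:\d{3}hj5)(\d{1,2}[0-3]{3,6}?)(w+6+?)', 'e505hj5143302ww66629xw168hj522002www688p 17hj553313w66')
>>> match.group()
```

'e505hj5143302ww6'

Pattern: one or more of a non-digit (captured as 'id'); then exactly 3 of a digit, then the literal 'hj5' (non-capturing group); then 1 to 2 of a digit, then 3 to 6 of a character in [0-3] (lazy) (captured); then one or more of the literal 'w', then one or more of the literal '6' (lazy) (captured).
With the lazy modifier that quantifier settles for the fewest repetitions that let the rest of the pattern succeed (the atoms after it are unaffected and can still be greedy).
`re.match` only tries the pattern at the start of the string.
The match spans [0:16] → 'e505hj5143302ww6'.
Captured: group 1 = 'e', group 2 = '143302', group 3 = 'ww6'.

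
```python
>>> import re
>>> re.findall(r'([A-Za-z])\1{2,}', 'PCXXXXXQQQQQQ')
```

['X', 'Q']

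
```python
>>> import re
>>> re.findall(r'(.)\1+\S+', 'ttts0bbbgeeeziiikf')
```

['t']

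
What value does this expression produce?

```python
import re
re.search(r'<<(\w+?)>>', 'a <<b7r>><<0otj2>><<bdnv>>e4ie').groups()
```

('b7r',)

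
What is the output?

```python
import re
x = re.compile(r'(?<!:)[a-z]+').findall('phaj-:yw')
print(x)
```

`(?!…)`/`(?<!…)` only lets a position through if the neighbouring text does NOT match; no characters are consumed.
With no groups in the pattern, `findall` gives back each whole match — 2 here.

['phaj', 'w']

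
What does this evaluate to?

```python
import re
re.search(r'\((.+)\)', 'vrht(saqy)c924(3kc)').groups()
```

('saqy)c924(3kc',)

`search` walks the string left to right and returns the first match it finds.
The match spans [4:19] → '(saqy)c924(3kc)'.
Captured: group 1 = 'saqy)c924(3kc'.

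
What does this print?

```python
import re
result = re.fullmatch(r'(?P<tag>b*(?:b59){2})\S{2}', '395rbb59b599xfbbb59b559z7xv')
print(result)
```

`fullmatch` succeeds only if the pattern covers the string from start to end.
Here there's no way to consume every character, so the call returns None.

None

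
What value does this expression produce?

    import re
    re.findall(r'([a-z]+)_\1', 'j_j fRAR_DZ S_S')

['j']

`\1` has to match the exact text group 1 already captured.
Matches: at [0:3] match 'j_j', group 1 = 'j'.
With a single group, `findall` returns only what that group captured — 1 item.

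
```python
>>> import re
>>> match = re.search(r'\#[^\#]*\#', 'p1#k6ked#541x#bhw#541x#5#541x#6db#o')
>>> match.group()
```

'#k6ked#'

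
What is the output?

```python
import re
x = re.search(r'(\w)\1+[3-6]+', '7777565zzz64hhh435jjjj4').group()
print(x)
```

`\1` is not a pattern — it's the concrete string captured by group 1, re-applied verbatim.
The match spans [0:7] → '7777565'.

7777565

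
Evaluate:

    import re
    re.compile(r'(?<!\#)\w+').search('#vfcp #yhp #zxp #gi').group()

Because the assertion is negative and zero-width, positions next to the forbidden text are skipped.
Unlike `match`, `search` isn't anchored — it looks for the pattern anywhere in the string.
The match spans [2:5] → 'fcp'.

'fcp'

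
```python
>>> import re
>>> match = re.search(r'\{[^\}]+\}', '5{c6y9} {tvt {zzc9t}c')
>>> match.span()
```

(1, 7)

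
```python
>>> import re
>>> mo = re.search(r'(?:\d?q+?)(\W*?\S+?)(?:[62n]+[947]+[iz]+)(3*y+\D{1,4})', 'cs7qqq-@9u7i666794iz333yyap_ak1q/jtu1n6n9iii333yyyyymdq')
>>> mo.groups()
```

This matches optionally a digit, then one or more of the literal 'q' (lazy) (non-capturing group); then zero or more of a non-word character (lazy), then one or more of a non-whitespace character (lazy) (captured); then one or more of one of [62n], then one or more of one of [947], then one or more of one of [iz] (non-capturing group); then zero or more of the literal '3', then one or more of the literal 'y', then 1 to 4 of a non-digit (captured).
Lazy quantifiers expand one character at a time until the remainder of the pattern can match.
`search` walks the string left to right and returns the first match it finds.
The match spans [2:29] → '7qqq-@9u7i666794iz333yyap_a'.
Captured: group 1 = 'qq-@9u7i', group 2 = '333yyap_a'.

('qq-@9u7i', '333yyap_a')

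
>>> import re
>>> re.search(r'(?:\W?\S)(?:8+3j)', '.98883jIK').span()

(0, 7)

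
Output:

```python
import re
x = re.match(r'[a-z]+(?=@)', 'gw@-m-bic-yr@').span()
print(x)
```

Lookahead/lookbehind check context without consuming it, so the matched span excludes the asserted characters.
`match` is anchored at position 0; if the pattern doesn't fit there, it returns None.
The match spans [0:2] → 'gw'.

(0, 2)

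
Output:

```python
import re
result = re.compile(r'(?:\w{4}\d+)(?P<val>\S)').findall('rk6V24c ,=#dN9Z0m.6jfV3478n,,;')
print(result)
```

['c', 'm', 'n']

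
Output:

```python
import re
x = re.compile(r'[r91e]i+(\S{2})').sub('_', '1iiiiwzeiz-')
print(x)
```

Pattern: one of [r91e], then one or more of the literal 'i'; then exactly 2 of a non-whitespace character (captured).
Matches: at [0:7] → '1iiiiwz'; at [7:11] → 'eiz-'.
Each match is replaced by '_'.

__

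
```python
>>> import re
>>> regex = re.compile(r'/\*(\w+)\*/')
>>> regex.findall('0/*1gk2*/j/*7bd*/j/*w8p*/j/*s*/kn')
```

`findall` collects group 1 from each match (4 total).

['1gk2', '7bd', 'w8p', 's']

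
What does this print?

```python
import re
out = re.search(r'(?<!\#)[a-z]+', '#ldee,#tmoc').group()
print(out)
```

dee

The negative lookahead/lookbehind blocks any match where the forbidden context is present.
`search` walks the string left to right and returns the first match it finds.
The match spans [2:5] → 'dee'.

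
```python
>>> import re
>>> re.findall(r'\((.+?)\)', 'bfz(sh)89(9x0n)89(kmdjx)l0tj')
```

['sh', '9x0n', 'kmdjx']

A `+?`/`*?`/`{m,n}?` starts at its minimum and grows only as far as needed for what follows to match.
Matches: at [3:7] match '(sh)', group 1 = 'sh'; at [9:15] match '(9x0n)', group 1 = '9x0n'; at [17:24] match '(kmdjx)', group 1 = 'kmdjx'.
One capturing group, so `findall` returns just the captured substring from each match — 3 in all.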